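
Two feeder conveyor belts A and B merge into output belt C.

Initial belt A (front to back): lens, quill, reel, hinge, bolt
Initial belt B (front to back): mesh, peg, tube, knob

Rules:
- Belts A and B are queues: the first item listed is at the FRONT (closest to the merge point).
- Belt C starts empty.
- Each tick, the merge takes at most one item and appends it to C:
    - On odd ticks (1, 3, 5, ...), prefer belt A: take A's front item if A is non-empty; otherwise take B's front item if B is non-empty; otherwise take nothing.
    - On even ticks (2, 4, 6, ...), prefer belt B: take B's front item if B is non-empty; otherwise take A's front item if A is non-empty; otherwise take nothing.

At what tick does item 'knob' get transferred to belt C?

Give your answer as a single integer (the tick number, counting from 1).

Tick 1: prefer A, take lens from A; A=[quill,reel,hinge,bolt] B=[mesh,peg,tube,knob] C=[lens]
Tick 2: prefer B, take mesh from B; A=[quill,reel,hinge,bolt] B=[peg,tube,knob] C=[lens,mesh]
Tick 3: prefer A, take quill from A; A=[reel,hinge,bolt] B=[peg,tube,knob] C=[lens,mesh,quill]
Tick 4: prefer B, take peg from B; A=[reel,hinge,bolt] B=[tube,knob] C=[lens,mesh,quill,peg]
Tick 5: prefer A, take reel from A; A=[hinge,bolt] B=[tube,knob] C=[lens,mesh,quill,peg,reel]
Tick 6: prefer B, take tube from B; A=[hinge,bolt] B=[knob] C=[lens,mesh,quill,peg,reel,tube]
Tick 7: prefer A, take hinge from A; A=[bolt] B=[knob] C=[lens,mesh,quill,peg,reel,tube,hinge]
Tick 8: prefer B, take knob from B; A=[bolt] B=[-] C=[lens,mesh,quill,peg,reel,tube,hinge,knob]

Answer: 8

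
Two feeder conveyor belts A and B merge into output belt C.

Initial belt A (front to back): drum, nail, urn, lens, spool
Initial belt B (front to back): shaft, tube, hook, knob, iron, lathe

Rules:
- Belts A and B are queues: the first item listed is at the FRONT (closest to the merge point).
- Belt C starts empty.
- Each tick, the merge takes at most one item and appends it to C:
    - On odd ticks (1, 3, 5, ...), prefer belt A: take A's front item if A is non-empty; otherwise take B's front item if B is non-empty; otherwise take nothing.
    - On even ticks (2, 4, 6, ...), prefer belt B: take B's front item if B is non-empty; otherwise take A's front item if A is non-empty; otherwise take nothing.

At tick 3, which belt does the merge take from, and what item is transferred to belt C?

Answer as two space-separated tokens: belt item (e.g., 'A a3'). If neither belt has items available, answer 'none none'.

Tick 1: prefer A, take drum from A; A=[nail,urn,lens,spool] B=[shaft,tube,hook,knob,iron,lathe] C=[drum]
Tick 2: prefer B, take shaft from B; A=[nail,urn,lens,spool] B=[tube,hook,knob,iron,lathe] C=[drum,shaft]
Tick 3: prefer A, take nail from A; A=[urn,lens,spool] B=[tube,hook,knob,iron,lathe] C=[drum,shaft,nail]

Answer: A nail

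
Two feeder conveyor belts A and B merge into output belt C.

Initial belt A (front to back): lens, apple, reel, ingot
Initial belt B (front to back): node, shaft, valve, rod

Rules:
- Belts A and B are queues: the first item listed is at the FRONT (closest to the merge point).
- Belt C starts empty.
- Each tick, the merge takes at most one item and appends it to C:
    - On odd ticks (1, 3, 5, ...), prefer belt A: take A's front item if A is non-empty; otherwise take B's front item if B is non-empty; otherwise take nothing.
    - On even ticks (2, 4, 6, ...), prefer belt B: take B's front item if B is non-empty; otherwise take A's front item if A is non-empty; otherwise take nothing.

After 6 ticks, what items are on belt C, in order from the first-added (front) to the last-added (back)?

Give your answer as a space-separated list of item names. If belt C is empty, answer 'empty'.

Tick 1: prefer A, take lens from A; A=[apple,reel,ingot] B=[node,shaft,valve,rod] C=[lens]
Tick 2: prefer B, take node from B; A=[apple,reel,ingot] B=[shaft,valve,rod] C=[lens,node]
Tick 3: prefer A, take apple from A; A=[reel,ingot] B=[shaft,valve,rod] C=[lens,node,apple]
Tick 4: prefer B, take shaft from B; A=[reel,ingot] B=[valve,rod] C=[lens,node,apple,shaft]
Tick 5: prefer A, take reel from A; A=[ingot] B=[valve,rod] C=[lens,node,apple,shaft,reel]
Tick 6: prefer B, take valve from B; A=[ingot] B=[rod] C=[lens,node,apple,shaft,reel,valve]

Answer: lens node apple shaft reel valve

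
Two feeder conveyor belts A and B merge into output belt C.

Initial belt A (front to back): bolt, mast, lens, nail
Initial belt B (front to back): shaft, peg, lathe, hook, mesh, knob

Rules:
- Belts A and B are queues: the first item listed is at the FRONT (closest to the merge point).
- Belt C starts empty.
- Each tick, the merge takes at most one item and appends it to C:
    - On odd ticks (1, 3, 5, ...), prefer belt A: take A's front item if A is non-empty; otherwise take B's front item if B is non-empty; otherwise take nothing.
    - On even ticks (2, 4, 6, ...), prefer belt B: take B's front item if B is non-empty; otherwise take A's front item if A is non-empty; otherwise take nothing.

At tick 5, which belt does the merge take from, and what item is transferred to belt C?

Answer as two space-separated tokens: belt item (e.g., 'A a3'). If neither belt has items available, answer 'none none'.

Answer: A lens

Derivation:
Tick 1: prefer A, take bolt from A; A=[mast,lens,nail] B=[shaft,peg,lathe,hook,mesh,knob] C=[bolt]
Tick 2: prefer B, take shaft from B; A=[mast,lens,nail] B=[peg,lathe,hook,mesh,knob] C=[bolt,shaft]
Tick 3: prefer A, take mast from A; A=[lens,nail] B=[peg,lathe,hook,mesh,knob] C=[bolt,shaft,mast]
Tick 4: prefer B, take peg from B; A=[lens,nail] B=[lathe,hook,mesh,knob] C=[bolt,shaft,mast,peg]
Tick 5: prefer A, take lens from A; A=[nail] B=[lathe,hook,mesh,knob] C=[bolt,shaft,mast,peg,lens]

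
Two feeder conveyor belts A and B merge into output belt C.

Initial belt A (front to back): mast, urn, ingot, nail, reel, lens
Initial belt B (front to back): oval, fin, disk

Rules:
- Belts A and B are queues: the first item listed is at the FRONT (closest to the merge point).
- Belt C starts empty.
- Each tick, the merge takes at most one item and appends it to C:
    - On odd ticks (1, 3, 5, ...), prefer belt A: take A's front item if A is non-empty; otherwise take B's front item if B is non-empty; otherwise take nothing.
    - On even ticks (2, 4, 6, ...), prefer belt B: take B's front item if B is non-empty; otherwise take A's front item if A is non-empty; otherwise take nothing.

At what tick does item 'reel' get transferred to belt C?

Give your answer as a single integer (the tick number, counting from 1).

Tick 1: prefer A, take mast from A; A=[urn,ingot,nail,reel,lens] B=[oval,fin,disk] C=[mast]
Tick 2: prefer B, take oval from B; A=[urn,ingot,nail,reel,lens] B=[fin,disk] C=[mast,oval]
Tick 3: prefer A, take urn from A; A=[ingot,nail,reel,lens] B=[fin,disk] C=[mast,oval,urn]
Tick 4: prefer B, take fin from B; A=[ingot,nail,reel,lens] B=[disk] C=[mast,oval,urn,fin]
Tick 5: prefer A, take ingot from A; A=[nail,reel,lens] B=[disk] C=[mast,oval,urn,fin,ingot]
Tick 6: prefer B, take disk from B; A=[nail,reel,lens] B=[-] C=[mast,oval,urn,fin,ingot,disk]
Tick 7: prefer A, take nail from A; A=[reel,lens] B=[-] C=[mast,oval,urn,fin,ingot,disk,nail]
Tick 8: prefer B, take reel from A; A=[lens] B=[-] C=[mast,oval,urn,fin,ingot,disk,nail,reel]

Answer: 8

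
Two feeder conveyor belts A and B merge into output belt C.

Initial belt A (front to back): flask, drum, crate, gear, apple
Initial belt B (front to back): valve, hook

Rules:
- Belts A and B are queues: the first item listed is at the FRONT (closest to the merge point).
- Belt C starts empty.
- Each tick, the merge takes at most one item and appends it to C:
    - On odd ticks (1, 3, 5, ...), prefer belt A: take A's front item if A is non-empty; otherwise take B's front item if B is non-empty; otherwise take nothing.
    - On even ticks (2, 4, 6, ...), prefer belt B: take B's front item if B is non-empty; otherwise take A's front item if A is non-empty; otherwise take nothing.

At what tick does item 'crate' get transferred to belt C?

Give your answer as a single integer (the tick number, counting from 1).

Answer: 5

Derivation:
Tick 1: prefer A, take flask from A; A=[drum,crate,gear,apple] B=[valve,hook] C=[flask]
Tick 2: prefer B, take valve from B; A=[drum,crate,gear,apple] B=[hook] C=[flask,valve]
Tick 3: prefer A, take drum from A; A=[crate,gear,apple] B=[hook] C=[flask,valve,drum]
Tick 4: prefer B, take hook from B; A=[crate,gear,apple] B=[-] C=[flask,valve,drum,hook]
Tick 5: prefer A, take crate from A; A=[gear,apple] B=[-] C=[flask,valve,drum,hook,crate]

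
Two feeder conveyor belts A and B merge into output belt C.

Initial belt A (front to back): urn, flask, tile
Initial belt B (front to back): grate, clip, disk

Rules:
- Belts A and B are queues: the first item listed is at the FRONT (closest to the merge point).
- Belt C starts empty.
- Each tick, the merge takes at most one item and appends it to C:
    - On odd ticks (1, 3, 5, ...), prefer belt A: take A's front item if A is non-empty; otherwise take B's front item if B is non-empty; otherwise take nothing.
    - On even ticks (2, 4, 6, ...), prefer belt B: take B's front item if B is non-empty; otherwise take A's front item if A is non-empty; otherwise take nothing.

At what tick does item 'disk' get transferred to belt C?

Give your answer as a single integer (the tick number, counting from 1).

Tick 1: prefer A, take urn from A; A=[flask,tile] B=[grate,clip,disk] C=[urn]
Tick 2: prefer B, take grate from B; A=[flask,tile] B=[clip,disk] C=[urn,grate]
Tick 3: prefer A, take flask from A; A=[tile] B=[clip,disk] C=[urn,grate,flask]
Tick 4: prefer B, take clip from B; A=[tile] B=[disk] C=[urn,grate,flask,clip]
Tick 5: prefer A, take tile from A; A=[-] B=[disk] C=[urn,grate,flask,clip,tile]
Tick 6: prefer B, take disk from B; A=[-] B=[-] C=[urn,grate,flask,clip,tile,disk]

Answer: 6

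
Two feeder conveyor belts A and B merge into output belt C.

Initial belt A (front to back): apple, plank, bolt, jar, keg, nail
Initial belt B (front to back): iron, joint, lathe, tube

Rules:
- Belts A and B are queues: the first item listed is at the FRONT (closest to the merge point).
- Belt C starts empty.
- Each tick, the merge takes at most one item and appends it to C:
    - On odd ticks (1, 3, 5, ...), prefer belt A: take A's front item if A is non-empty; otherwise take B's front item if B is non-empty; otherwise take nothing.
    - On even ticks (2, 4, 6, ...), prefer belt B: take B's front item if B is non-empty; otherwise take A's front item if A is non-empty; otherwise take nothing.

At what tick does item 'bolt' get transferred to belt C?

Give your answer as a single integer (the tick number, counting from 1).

Answer: 5

Derivation:
Tick 1: prefer A, take apple from A; A=[plank,bolt,jar,keg,nail] B=[iron,joint,lathe,tube] C=[apple]
Tick 2: prefer B, take iron from B; A=[plank,bolt,jar,keg,nail] B=[joint,lathe,tube] C=[apple,iron]
Tick 3: prefer A, take plank from A; A=[bolt,jar,keg,nail] B=[joint,lathe,tube] C=[apple,iron,plank]
Tick 4: prefer B, take joint from B; A=[bolt,jar,keg,nail] B=[lathe,tube] C=[apple,iron,plank,joint]
Tick 5: prefer A, take bolt from A; A=[jar,keg,nail] B=[lathe,tube] C=[apple,iron,plank,joint,bolt]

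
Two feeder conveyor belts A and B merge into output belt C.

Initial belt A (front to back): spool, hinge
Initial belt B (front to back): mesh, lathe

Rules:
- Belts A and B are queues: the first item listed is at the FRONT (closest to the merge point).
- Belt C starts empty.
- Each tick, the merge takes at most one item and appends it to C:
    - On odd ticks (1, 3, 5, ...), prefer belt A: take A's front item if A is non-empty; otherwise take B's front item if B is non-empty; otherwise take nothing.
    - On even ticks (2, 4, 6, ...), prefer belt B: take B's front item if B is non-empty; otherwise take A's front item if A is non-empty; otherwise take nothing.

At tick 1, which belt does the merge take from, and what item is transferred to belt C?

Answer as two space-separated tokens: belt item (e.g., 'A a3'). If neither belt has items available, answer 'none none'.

Answer: A spool

Derivation:
Tick 1: prefer A, take spool from A; A=[hinge] B=[mesh,lathe] C=[spool]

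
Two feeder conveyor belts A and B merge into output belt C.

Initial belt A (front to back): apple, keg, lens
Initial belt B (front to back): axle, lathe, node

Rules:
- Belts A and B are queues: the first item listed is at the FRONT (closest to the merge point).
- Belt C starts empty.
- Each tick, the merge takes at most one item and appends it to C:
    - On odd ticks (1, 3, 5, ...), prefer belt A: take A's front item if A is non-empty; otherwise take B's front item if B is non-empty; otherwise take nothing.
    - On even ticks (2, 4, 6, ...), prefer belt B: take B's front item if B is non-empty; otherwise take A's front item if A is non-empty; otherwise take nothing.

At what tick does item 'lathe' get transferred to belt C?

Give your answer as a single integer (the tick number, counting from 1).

Tick 1: prefer A, take apple from A; A=[keg,lens] B=[axle,lathe,node] C=[apple]
Tick 2: prefer B, take axle from B; A=[keg,lens] B=[lathe,node] C=[apple,axle]
Tick 3: prefer A, take keg from A; A=[lens] B=[lathe,node] C=[apple,axle,keg]
Tick 4: prefer B, take lathe from B; A=[lens] B=[node] C=[apple,axle,keg,lathe]

Answer: 4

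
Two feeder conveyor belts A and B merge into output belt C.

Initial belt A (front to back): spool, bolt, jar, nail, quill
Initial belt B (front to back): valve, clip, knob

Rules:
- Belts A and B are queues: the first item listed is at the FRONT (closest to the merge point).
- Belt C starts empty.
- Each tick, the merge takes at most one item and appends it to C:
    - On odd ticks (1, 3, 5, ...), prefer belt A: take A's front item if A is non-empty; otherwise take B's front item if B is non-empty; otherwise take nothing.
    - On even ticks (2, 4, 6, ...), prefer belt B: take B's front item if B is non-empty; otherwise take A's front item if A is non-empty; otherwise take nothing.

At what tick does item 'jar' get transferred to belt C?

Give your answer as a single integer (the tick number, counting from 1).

Answer: 5

Derivation:
Tick 1: prefer A, take spool from A; A=[bolt,jar,nail,quill] B=[valve,clip,knob] C=[spool]
Tick 2: prefer B, take valve from B; A=[bolt,jar,nail,quill] B=[clip,knob] C=[spool,valve]
Tick 3: prefer A, take bolt from A; A=[jar,nail,quill] B=[clip,knob] C=[spool,valve,bolt]
Tick 4: prefer B, take clip from B; A=[jar,nail,quill] B=[knob] C=[spool,valve,bolt,clip]
Tick 5: prefer A, take jar from A; A=[nail,quill] B=[knob] C=[spool,valve,bolt,clip,jar]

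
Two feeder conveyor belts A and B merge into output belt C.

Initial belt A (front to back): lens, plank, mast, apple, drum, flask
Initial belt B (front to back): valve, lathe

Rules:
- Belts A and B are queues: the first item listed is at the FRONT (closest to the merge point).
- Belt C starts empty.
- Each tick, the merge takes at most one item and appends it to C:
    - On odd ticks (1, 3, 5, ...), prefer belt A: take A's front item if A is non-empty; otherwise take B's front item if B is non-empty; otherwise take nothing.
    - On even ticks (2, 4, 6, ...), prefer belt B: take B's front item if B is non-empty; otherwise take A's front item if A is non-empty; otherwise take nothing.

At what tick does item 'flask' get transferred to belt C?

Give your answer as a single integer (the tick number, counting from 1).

Answer: 8

Derivation:
Tick 1: prefer A, take lens from A; A=[plank,mast,apple,drum,flask] B=[valve,lathe] C=[lens]
Tick 2: prefer B, take valve from B; A=[plank,mast,apple,drum,flask] B=[lathe] C=[lens,valve]
Tick 3: prefer A, take plank from A; A=[mast,apple,drum,flask] B=[lathe] C=[lens,valve,plank]
Tick 4: prefer B, take lathe from B; A=[mast,apple,drum,flask] B=[-] C=[lens,valve,plank,lathe]
Tick 5: prefer A, take mast from A; A=[apple,drum,flask] B=[-] C=[lens,valve,plank,lathe,mast]
Tick 6: prefer B, take apple from A; A=[drum,flask] B=[-] C=[lens,valve,plank,lathe,mast,apple]
Tick 7: prefer A, take drum from A; A=[flask] B=[-] C=[lens,valve,plank,lathe,mast,apple,drum]
Tick 8: prefer B, take flask from A; A=[-] B=[-] C=[lens,valve,plank,lathe,mast,apple,drum,flask]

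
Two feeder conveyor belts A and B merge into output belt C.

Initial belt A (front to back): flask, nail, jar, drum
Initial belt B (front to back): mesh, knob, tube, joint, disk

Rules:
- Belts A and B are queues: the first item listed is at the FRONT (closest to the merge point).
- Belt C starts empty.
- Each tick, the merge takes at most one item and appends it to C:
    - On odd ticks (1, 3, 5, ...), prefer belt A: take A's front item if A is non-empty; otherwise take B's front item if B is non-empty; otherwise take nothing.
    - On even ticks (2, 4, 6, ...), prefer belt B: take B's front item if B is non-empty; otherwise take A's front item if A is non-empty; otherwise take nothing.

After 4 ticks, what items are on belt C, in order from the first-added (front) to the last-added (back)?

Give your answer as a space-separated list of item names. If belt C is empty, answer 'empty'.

Answer: flask mesh nail knob

Derivation:
Tick 1: prefer A, take flask from A; A=[nail,jar,drum] B=[mesh,knob,tube,joint,disk] C=[flask]
Tick 2: prefer B, take mesh from B; A=[nail,jar,drum] B=[knob,tube,joint,disk] C=[flask,mesh]
Tick 3: prefer A, take nail from A; A=[jar,drum] B=[knob,tube,joint,disk] C=[flask,mesh,nail]
Tick 4: prefer B, take knob from B; A=[jar,drum] B=[tube,joint,disk] C=[flask,mesh,nail,knob]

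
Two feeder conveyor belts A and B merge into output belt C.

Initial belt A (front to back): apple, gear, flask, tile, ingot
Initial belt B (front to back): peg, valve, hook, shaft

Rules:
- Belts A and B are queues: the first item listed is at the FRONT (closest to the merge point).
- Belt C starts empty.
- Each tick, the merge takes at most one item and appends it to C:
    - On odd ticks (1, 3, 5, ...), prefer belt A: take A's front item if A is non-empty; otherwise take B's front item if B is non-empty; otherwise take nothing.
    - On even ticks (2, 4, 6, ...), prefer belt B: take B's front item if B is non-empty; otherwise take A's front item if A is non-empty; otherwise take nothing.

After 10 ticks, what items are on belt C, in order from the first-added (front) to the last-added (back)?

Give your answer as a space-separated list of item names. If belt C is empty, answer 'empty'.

Answer: apple peg gear valve flask hook tile shaft ingot

Derivation:
Tick 1: prefer A, take apple from A; A=[gear,flask,tile,ingot] B=[peg,valve,hook,shaft] C=[apple]
Tick 2: prefer B, take peg from B; A=[gear,flask,tile,ingot] B=[valve,hook,shaft] C=[apple,peg]
Tick 3: prefer A, take gear from A; A=[flask,tile,ingot] B=[valve,hook,shaft] C=[apple,peg,gear]
Tick 4: prefer B, take valve from B; A=[flask,tile,ingot] B=[hook,shaft] C=[apple,peg,gear,valve]
Tick 5: prefer A, take flask from A; A=[tile,ingot] B=[hook,shaft] C=[apple,peg,gear,valve,flask]
Tick 6: prefer B, take hook from B; A=[tile,ingot] B=[shaft] C=[apple,peg,gear,valve,flask,hook]
Tick 7: prefer A, take tile from A; A=[ingot] B=[shaft] C=[apple,peg,gear,valve,flask,hook,tile]
Tick 8: prefer B, take shaft from B; A=[ingot] B=[-] C=[apple,peg,gear,valve,flask,hook,tile,shaft]
Tick 9: prefer A, take ingot from A; A=[-] B=[-] C=[apple,peg,gear,valve,flask,hook,tile,shaft,ingot]
Tick 10: prefer B, both empty, nothing taken; A=[-] B=[-] C=[apple,peg,gear,valve,flask,hook,tile,shaft,ingot]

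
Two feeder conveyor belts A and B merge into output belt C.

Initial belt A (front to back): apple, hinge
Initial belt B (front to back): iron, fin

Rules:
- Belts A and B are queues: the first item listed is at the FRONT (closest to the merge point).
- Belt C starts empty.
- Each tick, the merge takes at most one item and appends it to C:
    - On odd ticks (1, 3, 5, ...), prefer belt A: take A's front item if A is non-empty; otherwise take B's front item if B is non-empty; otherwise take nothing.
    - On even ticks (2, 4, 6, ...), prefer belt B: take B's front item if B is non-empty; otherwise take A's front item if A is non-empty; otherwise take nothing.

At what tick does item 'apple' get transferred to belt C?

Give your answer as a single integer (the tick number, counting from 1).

Tick 1: prefer A, take apple from A; A=[hinge] B=[iron,fin] C=[apple]

Answer: 1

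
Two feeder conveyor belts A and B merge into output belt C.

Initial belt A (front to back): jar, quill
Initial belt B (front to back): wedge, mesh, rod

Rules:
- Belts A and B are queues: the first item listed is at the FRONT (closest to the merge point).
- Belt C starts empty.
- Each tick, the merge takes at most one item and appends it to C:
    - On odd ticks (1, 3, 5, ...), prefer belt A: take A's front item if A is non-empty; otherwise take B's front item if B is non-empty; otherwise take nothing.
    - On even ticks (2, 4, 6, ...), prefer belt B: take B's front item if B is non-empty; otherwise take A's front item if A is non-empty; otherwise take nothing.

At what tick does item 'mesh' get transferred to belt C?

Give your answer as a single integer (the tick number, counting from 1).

Tick 1: prefer A, take jar from A; A=[quill] B=[wedge,mesh,rod] C=[jar]
Tick 2: prefer B, take wedge from B; A=[quill] B=[mesh,rod] C=[jar,wedge]
Tick 3: prefer A, take quill from A; A=[-] B=[mesh,rod] C=[jar,wedge,quill]
Tick 4: prefer B, take mesh from B; A=[-] B=[rod] C=[jar,wedge,quill,mesh]

Answer: 4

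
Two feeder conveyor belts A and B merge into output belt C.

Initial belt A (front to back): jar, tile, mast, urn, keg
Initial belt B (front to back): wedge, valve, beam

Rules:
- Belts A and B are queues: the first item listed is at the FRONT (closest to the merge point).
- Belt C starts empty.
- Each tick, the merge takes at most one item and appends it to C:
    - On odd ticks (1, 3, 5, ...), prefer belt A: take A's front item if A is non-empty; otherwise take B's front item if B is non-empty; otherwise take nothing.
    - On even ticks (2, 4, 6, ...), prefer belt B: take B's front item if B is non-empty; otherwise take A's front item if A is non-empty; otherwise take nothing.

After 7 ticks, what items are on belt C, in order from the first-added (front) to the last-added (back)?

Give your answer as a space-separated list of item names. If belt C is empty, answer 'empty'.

Tick 1: prefer A, take jar from A; A=[tile,mast,urn,keg] B=[wedge,valve,beam] C=[jar]
Tick 2: prefer B, take wedge from B; A=[tile,mast,urn,keg] B=[valve,beam] C=[jar,wedge]
Tick 3: prefer A, take tile from A; A=[mast,urn,keg] B=[valve,beam] C=[jar,wedge,tile]
Tick 4: prefer B, take valve from B; A=[mast,urn,keg] B=[beam] C=[jar,wedge,tile,valve]
Tick 5: prefer A, take mast from A; A=[urn,keg] B=[beam] C=[jar,wedge,tile,valve,mast]
Tick 6: prefer B, take beam from B; A=[urn,keg] B=[-] C=[jar,wedge,tile,valve,mast,beam]
Tick 7: prefer A, take urn from A; A=[keg] B=[-] C=[jar,wedge,tile,valve,mast,beam,urn]

Answer: jar wedge tile valve mast beam urn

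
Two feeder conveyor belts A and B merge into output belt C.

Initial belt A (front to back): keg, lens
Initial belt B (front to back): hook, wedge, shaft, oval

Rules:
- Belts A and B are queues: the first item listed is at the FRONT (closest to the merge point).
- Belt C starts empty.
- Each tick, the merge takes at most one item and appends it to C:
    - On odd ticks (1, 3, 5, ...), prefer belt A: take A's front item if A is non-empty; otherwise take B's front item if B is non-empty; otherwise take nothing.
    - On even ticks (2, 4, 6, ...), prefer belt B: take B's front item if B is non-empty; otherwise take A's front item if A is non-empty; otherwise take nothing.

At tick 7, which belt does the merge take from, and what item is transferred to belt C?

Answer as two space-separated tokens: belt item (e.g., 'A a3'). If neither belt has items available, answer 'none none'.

Answer: none none

Derivation:
Tick 1: prefer A, take keg from A; A=[lens] B=[hook,wedge,shaft,oval] C=[keg]
Tick 2: prefer B, take hook from B; A=[lens] B=[wedge,shaft,oval] C=[keg,hook]
Tick 3: prefer A, take lens from A; A=[-] B=[wedge,shaft,oval] C=[keg,hook,lens]
Tick 4: prefer B, take wedge from B; A=[-] B=[shaft,oval] C=[keg,hook,lens,wedge]
Tick 5: prefer A, take shaft from B; A=[-] B=[oval] C=[keg,hook,lens,wedge,shaft]
Tick 6: prefer B, take oval from B; A=[-] B=[-] C=[keg,hook,lens,wedge,shaft,oval]
Tick 7: prefer A, both empty, nothing taken; A=[-] B=[-] C=[keg,hook,lens,wedge,shaft,oval]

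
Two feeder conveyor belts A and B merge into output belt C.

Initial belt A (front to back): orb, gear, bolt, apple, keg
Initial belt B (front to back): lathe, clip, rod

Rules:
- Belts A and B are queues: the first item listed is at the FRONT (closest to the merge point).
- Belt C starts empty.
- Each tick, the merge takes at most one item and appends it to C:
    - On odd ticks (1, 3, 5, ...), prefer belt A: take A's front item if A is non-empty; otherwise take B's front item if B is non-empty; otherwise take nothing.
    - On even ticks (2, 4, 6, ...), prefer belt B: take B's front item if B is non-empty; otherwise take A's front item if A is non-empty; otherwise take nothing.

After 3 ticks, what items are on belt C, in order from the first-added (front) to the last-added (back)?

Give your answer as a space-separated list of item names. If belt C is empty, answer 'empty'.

Tick 1: prefer A, take orb from A; A=[gear,bolt,apple,keg] B=[lathe,clip,rod] C=[orb]
Tick 2: prefer B, take lathe from B; A=[gear,bolt,apple,keg] B=[clip,rod] C=[orb,lathe]
Tick 3: prefer A, take gear from A; A=[bolt,apple,keg] B=[clip,rod] C=[orb,lathe,gear]

Answer: orb lathe gear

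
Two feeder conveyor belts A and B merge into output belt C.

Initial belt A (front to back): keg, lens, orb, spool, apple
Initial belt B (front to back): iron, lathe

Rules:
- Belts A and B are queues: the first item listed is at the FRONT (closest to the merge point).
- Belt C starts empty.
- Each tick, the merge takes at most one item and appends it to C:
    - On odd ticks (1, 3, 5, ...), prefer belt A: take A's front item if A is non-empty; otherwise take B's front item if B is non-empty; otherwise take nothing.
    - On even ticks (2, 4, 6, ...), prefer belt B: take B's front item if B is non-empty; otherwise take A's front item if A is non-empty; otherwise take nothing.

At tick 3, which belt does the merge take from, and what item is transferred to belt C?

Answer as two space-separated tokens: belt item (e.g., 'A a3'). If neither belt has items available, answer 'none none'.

Answer: A lens

Derivation:
Tick 1: prefer A, take keg from A; A=[lens,orb,spool,apple] B=[iron,lathe] C=[keg]
Tick 2: prefer B, take iron from B; A=[lens,orb,spool,apple] B=[lathe] C=[keg,iron]
Tick 3: prefer A, take lens from A; A=[orb,spool,apple] B=[lathe] C=[keg,iron,lens]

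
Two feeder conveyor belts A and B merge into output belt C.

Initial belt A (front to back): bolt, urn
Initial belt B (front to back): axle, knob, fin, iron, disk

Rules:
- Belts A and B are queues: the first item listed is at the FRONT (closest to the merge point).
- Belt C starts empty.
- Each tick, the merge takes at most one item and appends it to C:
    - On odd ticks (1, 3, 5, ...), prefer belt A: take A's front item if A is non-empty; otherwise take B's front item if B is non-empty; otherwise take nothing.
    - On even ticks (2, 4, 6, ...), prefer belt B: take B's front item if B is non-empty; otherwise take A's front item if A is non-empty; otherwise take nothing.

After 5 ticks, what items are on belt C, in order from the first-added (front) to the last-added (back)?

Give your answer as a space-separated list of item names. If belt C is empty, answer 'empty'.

Tick 1: prefer A, take bolt from A; A=[urn] B=[axle,knob,fin,iron,disk] C=[bolt]
Tick 2: prefer B, take axle from B; A=[urn] B=[knob,fin,iron,disk] C=[bolt,axle]
Tick 3: prefer A, take urn from A; A=[-] B=[knob,fin,iron,disk] C=[bolt,axle,urn]
Tick 4: prefer B, take knob from B; A=[-] B=[fin,iron,disk] C=[bolt,axle,urn,knob]
Tick 5: prefer A, take fin from B; A=[-] B=[iron,disk] C=[bolt,axle,urn,knob,fin]

Answer: bolt axle urn knob fin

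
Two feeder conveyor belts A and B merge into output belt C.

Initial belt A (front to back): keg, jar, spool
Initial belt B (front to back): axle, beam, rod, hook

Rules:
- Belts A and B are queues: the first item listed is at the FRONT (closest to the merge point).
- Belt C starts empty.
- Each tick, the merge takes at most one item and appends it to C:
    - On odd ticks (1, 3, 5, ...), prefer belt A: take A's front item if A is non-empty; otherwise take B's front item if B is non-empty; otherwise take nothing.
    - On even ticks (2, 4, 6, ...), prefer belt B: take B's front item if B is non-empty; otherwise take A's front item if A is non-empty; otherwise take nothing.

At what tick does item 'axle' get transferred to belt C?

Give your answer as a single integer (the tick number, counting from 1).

Tick 1: prefer A, take keg from A; A=[jar,spool] B=[axle,beam,rod,hook] C=[keg]
Tick 2: prefer B, take axle from B; A=[jar,spool] B=[beam,rod,hook] C=[keg,axle]

Answer: 2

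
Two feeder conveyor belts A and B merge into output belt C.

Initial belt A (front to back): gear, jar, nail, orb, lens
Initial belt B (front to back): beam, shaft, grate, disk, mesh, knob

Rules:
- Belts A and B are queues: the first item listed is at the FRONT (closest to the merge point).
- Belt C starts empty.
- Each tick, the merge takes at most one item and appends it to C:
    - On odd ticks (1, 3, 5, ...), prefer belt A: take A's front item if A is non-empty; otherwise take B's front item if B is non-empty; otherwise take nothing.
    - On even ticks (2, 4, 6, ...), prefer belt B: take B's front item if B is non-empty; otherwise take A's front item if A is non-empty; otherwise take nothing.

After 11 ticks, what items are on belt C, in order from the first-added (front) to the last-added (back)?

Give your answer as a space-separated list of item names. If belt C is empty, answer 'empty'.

Answer: gear beam jar shaft nail grate orb disk lens mesh knob

Derivation:
Tick 1: prefer A, take gear from A; A=[jar,nail,orb,lens] B=[beam,shaft,grate,disk,mesh,knob] C=[gear]
Tick 2: prefer B, take beam from B; A=[jar,nail,orb,lens] B=[shaft,grate,disk,mesh,knob] C=[gear,beam]
Tick 3: prefer A, take jar from A; A=[nail,orb,lens] B=[shaft,grate,disk,mesh,knob] C=[gear,beam,jar]
Tick 4: prefer B, take shaft from B; A=[nail,orb,lens] B=[grate,disk,mesh,knob] C=[gear,beam,jar,shaft]
Tick 5: prefer A, take nail from A; A=[orb,lens] B=[grate,disk,mesh,knob] C=[gear,beam,jar,shaft,nail]
Tick 6: prefer B, take grate from B; A=[orb,lens] B=[disk,mesh,knob] C=[gear,beam,jar,shaft,nail,grate]
Tick 7: prefer A, take orb from A; A=[lens] B=[disk,mesh,knob] C=[gear,beam,jar,shaft,nail,grate,orb]
Tick 8: prefer B, take disk from B; A=[lens] B=[mesh,knob] C=[gear,beam,jar,shaft,nail,grate,orb,disk]
Tick 9: prefer A, take lens from A; A=[-] B=[mesh,knob] C=[gear,beam,jar,shaft,nail,grate,orb,disk,lens]
Tick 10: prefer B, take mesh from B; A=[-] B=[knob] C=[gear,beam,jar,shaft,nail,grate,orb,disk,lens,mesh]
Tick 11: prefer A, take knob from B; A=[-] B=[-] C=[gear,beam,jar,shaft,nail,grate,orb,disk,lens,mesh,knob]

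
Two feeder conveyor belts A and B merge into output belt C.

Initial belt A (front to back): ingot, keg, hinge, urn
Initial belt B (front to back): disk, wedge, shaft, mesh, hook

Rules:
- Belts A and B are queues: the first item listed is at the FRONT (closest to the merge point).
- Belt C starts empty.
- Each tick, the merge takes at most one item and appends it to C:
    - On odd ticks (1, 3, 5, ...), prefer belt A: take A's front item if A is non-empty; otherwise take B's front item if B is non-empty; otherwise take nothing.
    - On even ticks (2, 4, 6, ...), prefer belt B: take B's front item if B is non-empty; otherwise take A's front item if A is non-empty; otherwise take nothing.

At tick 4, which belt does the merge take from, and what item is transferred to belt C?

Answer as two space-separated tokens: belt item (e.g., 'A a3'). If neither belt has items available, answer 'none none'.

Tick 1: prefer A, take ingot from A; A=[keg,hinge,urn] B=[disk,wedge,shaft,mesh,hook] C=[ingot]
Tick 2: prefer B, take disk from B; A=[keg,hinge,urn] B=[wedge,shaft,mesh,hook] C=[ingot,disk]
Tick 3: prefer A, take keg from A; A=[hinge,urn] B=[wedge,shaft,mesh,hook] C=[ingot,disk,keg]
Tick 4: prefer B, take wedge from B; A=[hinge,urn] B=[shaft,mesh,hook] C=[ingot,disk,keg,wedge]

Answer: B wedge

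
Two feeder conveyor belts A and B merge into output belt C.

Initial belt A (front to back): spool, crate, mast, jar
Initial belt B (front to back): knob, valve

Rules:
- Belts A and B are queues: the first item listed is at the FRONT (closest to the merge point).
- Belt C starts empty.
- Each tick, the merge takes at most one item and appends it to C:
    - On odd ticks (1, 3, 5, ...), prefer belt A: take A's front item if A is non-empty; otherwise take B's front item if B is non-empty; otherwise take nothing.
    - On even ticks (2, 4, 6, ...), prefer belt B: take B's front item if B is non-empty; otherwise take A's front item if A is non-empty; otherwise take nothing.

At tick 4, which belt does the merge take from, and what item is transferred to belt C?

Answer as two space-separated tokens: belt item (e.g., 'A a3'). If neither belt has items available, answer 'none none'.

Answer: B valve

Derivation:
Tick 1: prefer A, take spool from A; A=[crate,mast,jar] B=[knob,valve] C=[spool]
Tick 2: prefer B, take knob from B; A=[crate,mast,jar] B=[valve] C=[spool,knob]
Tick 3: prefer A, take crate from A; A=[mast,jar] B=[valve] C=[spool,knob,crate]
Tick 4: prefer B, take valve from B; A=[mast,jar] B=[-] C=[spool,knob,crate,valve]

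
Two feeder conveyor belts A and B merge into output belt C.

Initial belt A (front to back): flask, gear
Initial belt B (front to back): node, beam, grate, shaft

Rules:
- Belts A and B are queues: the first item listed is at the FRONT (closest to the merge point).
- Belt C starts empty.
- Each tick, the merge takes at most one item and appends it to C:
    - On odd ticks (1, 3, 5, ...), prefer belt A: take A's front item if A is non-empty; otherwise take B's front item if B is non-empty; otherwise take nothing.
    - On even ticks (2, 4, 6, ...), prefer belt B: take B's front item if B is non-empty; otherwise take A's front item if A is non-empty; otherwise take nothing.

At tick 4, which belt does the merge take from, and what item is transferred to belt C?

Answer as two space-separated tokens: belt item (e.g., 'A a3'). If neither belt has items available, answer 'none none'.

Tick 1: prefer A, take flask from A; A=[gear] B=[node,beam,grate,shaft] C=[flask]
Tick 2: prefer B, take node from B; A=[gear] B=[beam,grate,shaft] C=[flask,node]
Tick 3: prefer A, take gear from A; A=[-] B=[beam,grate,shaft] C=[flask,node,gear]
Tick 4: prefer B, take beam from B; A=[-] B=[grate,shaft] C=[flask,node,gear,beam]

Answer: B beam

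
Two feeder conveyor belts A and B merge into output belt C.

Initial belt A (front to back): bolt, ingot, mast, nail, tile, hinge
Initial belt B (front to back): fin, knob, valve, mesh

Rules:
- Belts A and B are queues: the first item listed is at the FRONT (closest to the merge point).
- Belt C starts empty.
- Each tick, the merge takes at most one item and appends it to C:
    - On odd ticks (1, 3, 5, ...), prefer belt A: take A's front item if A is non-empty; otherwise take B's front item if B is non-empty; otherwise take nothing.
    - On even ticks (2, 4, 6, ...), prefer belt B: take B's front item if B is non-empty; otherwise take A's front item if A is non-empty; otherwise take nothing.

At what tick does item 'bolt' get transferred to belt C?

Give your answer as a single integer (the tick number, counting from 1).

Tick 1: prefer A, take bolt from A; A=[ingot,mast,nail,tile,hinge] B=[fin,knob,valve,mesh] C=[bolt]

Answer: 1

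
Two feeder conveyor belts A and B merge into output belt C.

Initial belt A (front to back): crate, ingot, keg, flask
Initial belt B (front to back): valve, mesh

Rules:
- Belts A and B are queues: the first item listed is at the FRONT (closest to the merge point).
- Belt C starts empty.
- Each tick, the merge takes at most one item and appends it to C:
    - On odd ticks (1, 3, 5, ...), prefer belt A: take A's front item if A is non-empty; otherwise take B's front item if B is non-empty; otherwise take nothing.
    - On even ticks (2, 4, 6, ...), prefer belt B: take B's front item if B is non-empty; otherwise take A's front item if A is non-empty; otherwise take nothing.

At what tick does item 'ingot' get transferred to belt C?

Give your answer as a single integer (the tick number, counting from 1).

Answer: 3

Derivation:
Tick 1: prefer A, take crate from A; A=[ingot,keg,flask] B=[valve,mesh] C=[crate]
Tick 2: prefer B, take valve from B; A=[ingot,keg,flask] B=[mesh] C=[crate,valve]
Tick 3: prefer A, take ingot from A; A=[keg,flask] B=[mesh] C=[crate,valve,ingot]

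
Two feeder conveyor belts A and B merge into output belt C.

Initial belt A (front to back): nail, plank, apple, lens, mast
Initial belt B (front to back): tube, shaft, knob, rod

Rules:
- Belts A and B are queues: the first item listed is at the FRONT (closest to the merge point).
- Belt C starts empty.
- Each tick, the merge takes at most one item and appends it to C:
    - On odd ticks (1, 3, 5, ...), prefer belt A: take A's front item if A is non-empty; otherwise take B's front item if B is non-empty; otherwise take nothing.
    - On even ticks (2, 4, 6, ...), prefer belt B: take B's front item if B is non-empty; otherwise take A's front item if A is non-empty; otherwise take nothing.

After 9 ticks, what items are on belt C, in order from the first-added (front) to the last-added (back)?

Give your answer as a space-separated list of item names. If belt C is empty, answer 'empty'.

Tick 1: prefer A, take nail from A; A=[plank,apple,lens,mast] B=[tube,shaft,knob,rod] C=[nail]
Tick 2: prefer B, take tube from B; A=[plank,apple,lens,mast] B=[shaft,knob,rod] C=[nail,tube]
Tick 3: prefer A, take plank from A; A=[apple,lens,mast] B=[shaft,knob,rod] C=[nail,tube,plank]
Tick 4: prefer B, take shaft from B; A=[apple,lens,mast] B=[knob,rod] C=[nail,tube,plank,shaft]
Tick 5: prefer A, take apple from A; A=[lens,mast] B=[knob,rod] C=[nail,tube,plank,shaft,apple]
Tick 6: prefer B, take knob from B; A=[lens,mast] B=[rod] C=[nail,tube,plank,shaft,apple,knob]
Tick 7: prefer A, take lens from A; A=[mast] B=[rod] C=[nail,tube,plank,shaft,apple,knob,lens]
Tick 8: prefer B, take rod from B; A=[mast] B=[-] C=[nail,tube,plank,shaft,apple,knob,lens,rod]
Tick 9: prefer A, take mast from A; A=[-] B=[-] C=[nail,tube,plank,shaft,apple,knob,lens,rod,mast]

Answer: nail tube plank shaft apple knob lens rod mast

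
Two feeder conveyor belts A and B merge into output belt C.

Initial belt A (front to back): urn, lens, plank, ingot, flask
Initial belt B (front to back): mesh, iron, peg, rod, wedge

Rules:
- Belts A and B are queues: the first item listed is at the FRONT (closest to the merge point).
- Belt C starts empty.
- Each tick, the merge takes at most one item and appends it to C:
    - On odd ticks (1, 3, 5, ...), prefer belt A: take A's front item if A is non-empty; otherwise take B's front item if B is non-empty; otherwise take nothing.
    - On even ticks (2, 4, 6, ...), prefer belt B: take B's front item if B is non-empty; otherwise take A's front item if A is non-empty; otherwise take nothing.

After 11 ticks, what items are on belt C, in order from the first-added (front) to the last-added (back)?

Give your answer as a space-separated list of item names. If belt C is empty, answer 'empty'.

Tick 1: prefer A, take urn from A; A=[lens,plank,ingot,flask] B=[mesh,iron,peg,rod,wedge] C=[urn]
Tick 2: prefer B, take mesh from B; A=[lens,plank,ingot,flask] B=[iron,peg,rod,wedge] C=[urn,mesh]
Tick 3: prefer A, take lens from A; A=[plank,ingot,flask] B=[iron,peg,rod,wedge] C=[urn,mesh,lens]
Tick 4: prefer B, take iron from B; A=[plank,ingot,flask] B=[peg,rod,wedge] C=[urn,mesh,lens,iron]
Tick 5: prefer A, take plank from A; A=[ingot,flask] B=[peg,rod,wedge] C=[urn,mesh,lens,iron,plank]
Tick 6: prefer B, take peg from B; A=[ingot,flask] B=[rod,wedge] C=[urn,mesh,lens,iron,plank,peg]
Tick 7: prefer A, take ingot from A; A=[flask] B=[rod,wedge] C=[urn,mesh,lens,iron,plank,peg,ingot]
Tick 8: prefer B, take rod from B; A=[flask] B=[wedge] C=[urn,mesh,lens,iron,plank,peg,ingot,rod]
Tick 9: prefer A, take flask from A; A=[-] B=[wedge] C=[urn,mesh,lens,iron,plank,peg,ingot,rod,flask]
Tick 10: prefer B, take wedge from B; A=[-] B=[-] C=[urn,mesh,lens,iron,plank,peg,ingot,rod,flask,wedge]
Tick 11: prefer A, both empty, nothing taken; A=[-] B=[-] C=[urn,mesh,lens,iron,plank,peg,ingot,rod,flask,wedge]

Answer: urn mesh lens iron plank peg ingot rod flask wedge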